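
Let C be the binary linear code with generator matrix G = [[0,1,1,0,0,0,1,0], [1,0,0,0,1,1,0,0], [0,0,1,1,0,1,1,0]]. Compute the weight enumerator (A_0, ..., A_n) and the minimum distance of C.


Weight distribution: A_0 = 1, A_3 = 3, A_4 = 2, A_5 = 1, A_6 = 1. Minimum distance d = 3.

Enumerate all 2^3 = 8 messages m ∈ F_2^3.
For each, compute codeword c = mG in F_2^8, then tally its weight.
  m = 000 → c = 00000000, weight = 0.
  m = 100 → c = 01100010, weight = 3.
  m = 010 → c = 10001100, weight = 3.
  m = 110 → c = 11101110, weight = 6.
  m = 001 → c = 00110110, weight = 4.
  m = 101 → c = 01010100, weight = 3.
  m = 011 → c = 10111010, weight = 5.
  m = 111 → c = 11011000, weight = 4.
Tally weights:
  weight 0: 1 codewords.
  weight 3: 3 codewords.
  weight 4: 2 codewords.
  weight 5: 1 codewords.
  weight 6: 1 codewords.
Minimum distance d = smallest w > 0 with A_w > 0 = 3.
Sanity: Σ A_w = 8 = 2^3 = 8 ✓.


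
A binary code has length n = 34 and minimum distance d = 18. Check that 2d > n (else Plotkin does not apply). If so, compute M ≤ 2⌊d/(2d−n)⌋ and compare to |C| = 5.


Plotkin bound M ≤ 18; given |C| = 5 ≤ bound (satisfied).

Check applicability: 2d = 36, n = 34.
2d − n = 2 > 0, so Plotkin applies.
Compute d/(2d−n) = 18/2 ≈ 9.0000.
⌊d/(2d−n)⌋ = 9.
Plotkin bound: M ≤ 2·9 = 18.
Given |C| = 5, check: satisfied.
This |C| is below the Plotkin bound.


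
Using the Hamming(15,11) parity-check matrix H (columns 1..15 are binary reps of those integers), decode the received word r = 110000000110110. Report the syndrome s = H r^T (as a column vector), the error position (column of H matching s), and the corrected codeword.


s = (0, 0, 0, 1)^T, error position = 1, corrected codeword c = 010000000110110

Compute s = H r^T mod 2 one row at a time:
  s_1 = 0 + 0 + 1 + 1 + 0 + 1 + 1 + 0 = 4 ≡ 0 (mod 2).
  s_2 = 0 + 0 + 0 + 0 + 0 + 1 + 1 + 0 = 2 ≡ 0 (mod 2).
  s_3 = 1 + 0 + 0 + 0 + 1 + 1 + 1 + 0 = 4 ≡ 0 (mod 2).
  s_4 = 1 + 0 + 0 + 0 + 0 + 1 + 1 + 0 = 3 ≡ 1 (mod 2).
s = (0, 0, 0, 1)^T — this equals column 1 of H (binary 0001), so error is at position 1.
Correct: flip bit 1 of r = 110000000110110 to get c = 010000000110110.


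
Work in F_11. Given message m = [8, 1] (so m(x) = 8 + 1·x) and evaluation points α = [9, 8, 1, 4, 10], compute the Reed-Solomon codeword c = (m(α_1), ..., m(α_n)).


c = [6, 5, 9, 1, 7]

Message polynomial: m(x) = 8 + 1·x (mod 11).
For each evaluation point α_i, compute m(α_i) mod 11:
  α_1 = 9: Horner steps 1 → 6, so m(9) = 6.
  α_2 = 8: Horner steps 1 → 5, so m(8) = 5.
  α_3 = 1: Horner steps 1 → 9, so m(1) = 9.
  α_4 = 4: Horner steps 1 → 1, so m(4) = 1.
  α_5 = 10: Horner steps 1 → 7, so m(10) = 7.
Codeword c = [6, 5, 9, 1, 7] ∈ F_11^5.


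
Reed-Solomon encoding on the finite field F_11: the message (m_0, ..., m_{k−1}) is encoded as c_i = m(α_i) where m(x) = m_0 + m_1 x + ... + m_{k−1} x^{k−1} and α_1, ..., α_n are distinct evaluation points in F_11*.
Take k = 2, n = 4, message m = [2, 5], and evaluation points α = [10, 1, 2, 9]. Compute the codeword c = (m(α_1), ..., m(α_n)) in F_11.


c = [8, 7, 1, 3]

Message polynomial: m(x) = 2 + 5·x (mod 11).
For each evaluation point α_i, compute m(α_i) mod 11:
  α_1 = 10: Horner steps 5 → 8, so m(10) = 8.
  α_2 = 1: Horner steps 5 → 7, so m(1) = 7.
  α_3 = 2: Horner steps 5 → 1, so m(2) = 1.
  α_4 = 9: Horner steps 5 → 3, so m(9) = 3.
Codeword c = [8, 7, 1, 3] ∈ F_11^4.


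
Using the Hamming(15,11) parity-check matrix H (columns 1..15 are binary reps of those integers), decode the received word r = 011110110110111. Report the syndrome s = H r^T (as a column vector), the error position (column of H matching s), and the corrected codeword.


s = (0, 0, 1, 0)^T, error position = 2, corrected codeword c = 001110110110111

Compute s = H r^T mod 2 one row at a time:
  s_1 = 1 + 0 + 1 + 1 + 0 + 1 + 1 + 1 = 6 ≡ 0 (mod 2).
  s_2 = 1 + 1 + 0 + 1 + 0 + 1 + 1 + 1 = 6 ≡ 0 (mod 2).
  s_3 = 1 + 1 + 0 + 1 + 1 + 1 + 1 + 1 = 7 ≡ 1 (mod 2).
  s_4 = 0 + 1 + 1 + 1 + 0 + 1 + 1 + 1 = 6 ≡ 0 (mod 2).
s = (0, 0, 1, 0)^T — this equals column 2 of H (binary 0010), so error is at position 2.
Correct: flip bit 2 of r = 011110110110111 to get c = 001110110110111.


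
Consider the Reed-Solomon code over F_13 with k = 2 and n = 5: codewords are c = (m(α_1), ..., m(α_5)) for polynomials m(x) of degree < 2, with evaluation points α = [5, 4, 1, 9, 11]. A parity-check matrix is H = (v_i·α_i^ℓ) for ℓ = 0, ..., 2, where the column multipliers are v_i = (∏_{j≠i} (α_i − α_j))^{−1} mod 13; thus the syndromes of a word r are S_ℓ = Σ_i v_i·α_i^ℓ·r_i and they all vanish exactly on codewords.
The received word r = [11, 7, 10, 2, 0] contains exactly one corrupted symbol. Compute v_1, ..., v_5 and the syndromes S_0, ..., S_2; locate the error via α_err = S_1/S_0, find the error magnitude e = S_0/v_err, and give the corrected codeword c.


S = (1, 5, 12), error at position 1, error magnitude e = 5, c = [6, 7, 10, 2, 0].

Step 1: column multipliers v_i = (∏_{j≠i}(α_i − α_j))^{−1} mod 13.
  i = 1 (α = 5): (5−4)(5−1)(5−9)(5−11) = 1·4·(−4)·(−6) = 96 ≡ 5, so v_1 = 5^{−1} = 8 (mod 13).
  i = 2 (α = 4): (4−5)(4−1)(4−9)(4−11) = (−1)·3·(−5)·(−7) = −105 ≡ 12, so v_2 = 12^{−1} = 12 (mod 13).
  i = 3 (α = 1): (1−5)(1−4)(1−9)(1−11) = (−4)·(−3)·(−8)·(−10) = 960 ≡ 11, so v_3 = 11^{−1} = 6 (mod 13).
  i = 4 (α = 9): (9−5)(9−4)(9−1)(9−11) = 4·5·8·(−2) = −320 ≡ 5, so v_4 = 5^{−1} = 8 (mod 13).
  i = 5 (α = 11): (11−5)(11−4)(11−1)(11−9) = 6·7·10·2 = 840 ≡ 8, so v_5 = 8^{−1} = 5 (mod 13).
  v = [8, 12, 6, 8, 5].
Step 2: syndromes of r = [11, 7, 10, 2, 0] (all sums mod 13).
  S_0 = Σ v_i r_i = 8·11 + 12·7 + 6·10 + 8·2 + 5·0 = 248 ≡ 1.
  S_1 = Σ v_i α_i r_i = 8·5·11 + 12·4·7 + 6·1·10 + 8·9·2 + 5·11·0 = 980 ≡ 5.
  α_i^2 mod 13 = [12, 3, 1, 3, 4].
  S_2 = Σ v_i α_i^2 r_i = 8·12·11 + 12·3·7 + 6·1·10 + 8·3·2 + 5·4·0 = 1416 ≡ 12.
  S = (1, 5, 12) ≠ 0, so r is not a codeword (an error is present).
Step 3: locate the error. For a single error e at position i, S_ℓ = v_i·e·α_i^ℓ, so α_err = S_1/S_0.
  S_0^{−1} = 1^{−1} = 1 (mod 13), so α_err = 5·1 = 5 ≡ 5 = α_1. Error position i = 1.
  Consistency check: S_2/S_1 = 12·8 = 96 ≡ 5 = α_err ✓ (single-error assumption holds).
Step 4: error magnitude e = S_0/v_1 = S_0·∏_{j≠1}(α_1 − α_j) = 1·5 = 5 ≡ 5 (mod 13).
Step 5: correct position 1: c_1 = r_1 − e = 11 − 5 ≡ 6 (mod 13). Hence c = [6, 7, 10, 2, 0].
  Check: interpolating c through the α_i gives m(x) = 11 + 12·x (degree < 2) with m(α_i) = c_i for every i, so c is indeed a codeword.


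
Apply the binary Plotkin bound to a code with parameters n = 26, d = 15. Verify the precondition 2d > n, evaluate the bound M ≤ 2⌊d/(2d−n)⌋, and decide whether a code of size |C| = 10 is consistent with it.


Plotkin bound M ≤ 6; given |C| = 10 > bound (violated).

Check applicability: 2d = 30, n = 26.
2d − n = 4 > 0, so Plotkin applies.
Compute d/(2d−n) = 15/4 ≈ 3.7500.
⌊d/(2d−n)⌋ = 3.
Plotkin bound: M ≤ 2·3 = 6.
Given |C| = 10, check: VIOLATED.
This |C| is above the Plotkin bound, so no binary code with n = 26, d = 15 and 10 codewords exists.


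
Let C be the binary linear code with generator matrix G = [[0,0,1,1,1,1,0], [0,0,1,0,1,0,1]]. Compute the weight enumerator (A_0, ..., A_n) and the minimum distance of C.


Weight distribution: A_0 = 1, A_3 = 2, A_4 = 1. Minimum distance d = 3.

Enumerate all 2^2 = 4 messages m ∈ F_2^2.
For each, compute codeword c = mG in F_2^7, then tally its weight.
  m = 00 → c = 0000000, weight = 0.
  m = 10 → c = 0011110, weight = 4.
  m = 01 → c = 0010101, weight = 3.
  m = 11 → c = 0001011, weight = 3.
Tally weights:
  weight 0: 1 codewords.
  weight 3: 2 codewords.
  weight 4: 1 codewords.
Minimum distance d = smallest w > 0 with A_w > 0 = 3.
Sanity: Σ A_w = 4 = 2^2 = 4 ✓.


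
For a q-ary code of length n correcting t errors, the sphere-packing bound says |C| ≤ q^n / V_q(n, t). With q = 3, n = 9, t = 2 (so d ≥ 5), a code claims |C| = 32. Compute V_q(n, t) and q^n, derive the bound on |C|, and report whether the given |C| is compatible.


V_q(n, t) = 163, q^n = 19683, Hamming bound = 120, |C| = 32 ≤ bound (satisfied).

Step 1: Compute V_q(n, t) = Σ_{j=0}^2 C(n, j) (q−1)^j.
  j = 0: C(9,0)·(2)^0 = 1·1 = 1.
  j = 1: C(9,1)·(2)^1 = 9·2 = 18.
  j = 2: C(9,2)·(2)^2 = 36·4 = 144.
  V_q(n, t) = 1 + 18 + 144 = 163.
Step 2: q^n = 3^9 = 19683.
Step 3: Hamming bound ⌊q^n / V_q(n,t)⌋ = ⌊19683/163⌋ = 120.
Step 4: Compare |C| = 32 to 120: satisfied.
The claimed |C| lies below the Hamming bound.


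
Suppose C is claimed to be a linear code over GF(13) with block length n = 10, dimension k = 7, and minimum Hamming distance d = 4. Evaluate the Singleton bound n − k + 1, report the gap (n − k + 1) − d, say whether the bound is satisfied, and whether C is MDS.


Singleton RHS = n − k + 1 = 4, slack = 0, bound satisfied, MDS.

Singleton bound: d ≤ n − k + 1.
Here n = 10, k = 7, so n − k + 1 = 4.
Given d = 4, check d ≤ 4: YES.
Slack = (n − k + 1) − d = 0.
The code is MDS (slack = 0).
Description: the claimed parameters are [10, 7, 4]_13; such a code would be MDS (meets Singleton bound).


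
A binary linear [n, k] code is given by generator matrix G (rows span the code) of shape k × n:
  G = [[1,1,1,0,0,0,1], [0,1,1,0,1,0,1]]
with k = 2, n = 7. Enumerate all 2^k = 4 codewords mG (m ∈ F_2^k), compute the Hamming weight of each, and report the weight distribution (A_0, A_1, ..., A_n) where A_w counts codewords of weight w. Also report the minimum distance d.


Weight distribution: A_0 = 1, A_2 = 1, A_4 = 2. Minimum distance d = 2.

Enumerate all 2^2 = 4 messages m ∈ F_2^2.
For each, compute codeword c = mG in F_2^7, then tally its weight.
  m = 00 → c = 0000000, weight = 0.
  m = 10 → c = 1110001, weight = 4.
  m = 01 → c = 0110101, weight = 4.
  m = 11 → c = 1000100, weight = 2.
Tally weights:
  weight 0: 1 codewords.
  weight 2: 1 codewords.
  weight 4: 2 codewords.
Minimum distance d = smallest w > 0 with A_w > 0 = 2.
Sanity: Σ A_w = 4 = 2^2 = 4 ✓.


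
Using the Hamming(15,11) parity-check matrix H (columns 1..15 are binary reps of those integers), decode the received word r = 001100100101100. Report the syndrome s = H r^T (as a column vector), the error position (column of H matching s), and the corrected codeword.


s = (1, 0, 1, 1)^T, error position = 11, corrected codeword c = 001100100111100

Compute s = H r^T mod 2 one row at a time:
  s_1 = 0 + 0 + 1 + 0 + 1 + 1 + 0 + 0 = 3 ≡ 1 (mod 2).
  s_2 = 1 + 0 + 0 + 1 + 1 + 1 + 0 + 0 = 4 ≡ 0 (mod 2).
  s_3 = 0 + 1 + 0 + 1 + 1 + 0 + 0 + 0 = 3 ≡ 1 (mod 2).
  s_4 = 0 + 1 + 0 + 1 + 0 + 0 + 1 + 0 = 3 ≡ 1 (mod 2).
s = (1, 0, 1, 1)^T — this equals column 11 of H (binary 1011), so error is at position 11.
Correct: flip bit 11 of r = 001100100101100 to get c = 001100100111100.


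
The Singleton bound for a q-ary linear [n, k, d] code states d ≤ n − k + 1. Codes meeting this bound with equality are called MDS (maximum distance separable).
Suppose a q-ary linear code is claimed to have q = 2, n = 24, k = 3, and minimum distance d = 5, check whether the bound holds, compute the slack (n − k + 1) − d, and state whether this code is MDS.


Singleton RHS = n − k + 1 = 22, slack = 17, bound satisfied, not MDS.

Singleton bound: d ≤ n − k + 1.
Here n = 24, k = 3, so n − k + 1 = 22.
Given d = 5, check d ≤ 22: YES.
Slack = (n − k + 1) − d = 17.
The code is NOT MDS (slack = 17 > 0).
Description: the claimed parameters are [24, 3, 5]_2; such a code would be non-MDS.


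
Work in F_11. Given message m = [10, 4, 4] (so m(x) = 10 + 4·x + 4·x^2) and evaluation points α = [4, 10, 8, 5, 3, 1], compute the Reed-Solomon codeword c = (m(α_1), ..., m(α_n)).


c = [2, 10, 1, 9, 3, 7]

Message polynomial: m(x) = 10 + 4·x + 4·x^2 (mod 11).
For each evaluation point α_i, compute m(α_i) mod 11:
  α_1 = 4: Horner steps 4 → 9 → 2, so m(4) = 2.
  α_2 = 10: Horner steps 4 → 0 → 10, so m(10) = 10.
  α_3 = 8: Horner steps 4 → 3 → 1, so m(8) = 1.
  α_4 = 5: Horner steps 4 → 2 → 9, so m(5) = 9.
  α_5 = 3: Horner steps 4 → 5 → 3, so m(3) = 3.
  α_6 = 1: Horner steps 4 → 8 → 7, so m(1) = 7.
Codeword c = [2, 10, 1, 9, 3, 7] ∈ F_11^6.


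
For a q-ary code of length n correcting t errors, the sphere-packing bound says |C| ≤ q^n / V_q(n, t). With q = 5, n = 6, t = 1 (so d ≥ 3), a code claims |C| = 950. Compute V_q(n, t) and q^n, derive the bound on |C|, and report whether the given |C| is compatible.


V_q(n, t) = 25, q^n = 15625, Hamming bound = 625, |C| = 950 > bound (violated).

Step 1: Compute V_q(n, t) = Σ_{j=0}^1 C(n, j) (q−1)^j.
  j = 0: C(6,0)·(4)^0 = 1·1 = 1.
  j = 1: C(6,1)·(4)^1 = 6·4 = 24.
  V_q(n, t) = 1 + 24 = 25.
Step 2: q^n = 5^6 = 15625.
Step 3: Hamming bound ⌊q^n / V_q(n,t)⌋ = ⌊15625/25⌋ = 625.
Step 4: Compare |C| = 950 to 625: violated.
The claimed |C| lies above the Hamming bound, so no 5-ary code of length 6 with d ≥ 3 can have 950 codewords.


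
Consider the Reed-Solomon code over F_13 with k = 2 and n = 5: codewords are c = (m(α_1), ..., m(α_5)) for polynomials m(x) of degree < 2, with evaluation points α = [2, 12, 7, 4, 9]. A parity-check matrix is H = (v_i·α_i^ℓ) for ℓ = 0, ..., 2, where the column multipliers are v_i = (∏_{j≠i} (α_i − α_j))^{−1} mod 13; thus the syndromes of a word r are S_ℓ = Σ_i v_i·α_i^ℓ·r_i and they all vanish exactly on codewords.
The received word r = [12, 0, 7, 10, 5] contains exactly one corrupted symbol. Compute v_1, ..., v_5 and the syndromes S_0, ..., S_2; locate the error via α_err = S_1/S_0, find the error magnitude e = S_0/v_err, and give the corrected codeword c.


S = (6, 7, 6), error at position 2, error magnitude e = 11, c = [12, 2, 7, 10, 5].

Step 1: column multipliers v_i = (∏_{j≠i}(α_i − α_j))^{−1} mod 13.
  i = 1 (α = 2): (2−12)(2−7)(2−4)(2−9) = (−10)·(−5)·(−2)·(−7) = 700 ≡ 11, so v_1 = 11^{−1} = 6 (mod 13).
  i = 2 (α = 12): (12−2)(12−7)(12−4)(12−9) = 10·5·8·3 = 1200 ≡ 4, so v_2 = 4^{−1} = 10 (mod 13).
  i = 3 (α = 7): (7−2)(7−12)(7−4)(7−9) = 5·(−5)·3·(−2) = 150 ≡ 7, so v_3 = 7^{−1} = 2 (mod 13).
  i = 4 (α = 4): (4−2)(4−12)(4−7)(4−9) = 2·(−8)·(−3)·(−5) = −240 ≡ 7, so v_4 = 7^{−1} = 2 (mod 13).
  i = 5 (α = 9): (9−2)(9−12)(9−7)(9−4) = 7·(−3)·2·5 = −210 ≡ 11, so v_5 = 11^{−1} = 6 (mod 13).
  v = [6, 10, 2, 2, 6].
Step 2: syndromes of r = [12, 0, 7, 10, 5] (all sums mod 13).
  S_0 = Σ v_i r_i = 6·12 + 10·0 + 2·7 + 2·10 + 6·5 = 136 ≡ 6.
  S_1 = Σ v_i α_i r_i = 6·2·12 + 10·12·0 + 2·7·7 + 2·4·10 + 6·9·5 = 592 ≡ 7.
  α_i^2 mod 13 = [4, 1, 10, 3, 3].
  S_2 = Σ v_i α_i^2 r_i = 6·4·12 + 10·1·0 + 2·10·7 + 2·3·10 + 6·3·5 = 578 ≡ 6.
  S = (6, 7, 6) ≠ 0, so r is not a codeword (an error is present).
Step 3: locate the error. For a single error e at position i, S_ℓ = v_i·e·α_i^ℓ, so α_err = S_1/S_0.
  S_0^{−1} = 6^{−1} = 11 (mod 13), so α_err = 7·11 = 77 ≡ 12 = α_2. Error position i = 2.
  Consistency check: S_2/S_1 = 6·2 = 12 ≡ 12 = α_err ✓ (single-error assumption holds).
Step 4: error magnitude e = S_0/v_2 = S_0·∏_{j≠2}(α_2 − α_j) = 6·4 = 24 ≡ 11 (mod 13).
Step 5: correct position 2: c_2 = r_2 − e = 0 − 11 ≡ 2 (mod 13). Hence c = [12, 2, 7, 10, 5].
  Check: interpolating c through the α_i gives m(x) = 1 + 12·x (degree < 2) with m(α_i) = c_i for every i, so c is indeed a codeword.


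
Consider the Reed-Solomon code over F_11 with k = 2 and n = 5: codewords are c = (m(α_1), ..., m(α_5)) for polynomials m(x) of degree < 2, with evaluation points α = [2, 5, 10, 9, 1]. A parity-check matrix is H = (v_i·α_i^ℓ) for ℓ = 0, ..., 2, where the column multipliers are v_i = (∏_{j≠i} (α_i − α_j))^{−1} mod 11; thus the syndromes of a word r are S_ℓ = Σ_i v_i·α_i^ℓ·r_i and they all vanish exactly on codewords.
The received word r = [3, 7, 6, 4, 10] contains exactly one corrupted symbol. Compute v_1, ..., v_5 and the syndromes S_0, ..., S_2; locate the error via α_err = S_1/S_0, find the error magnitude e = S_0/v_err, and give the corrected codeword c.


S = (3, 6, 1), error at position 1, error magnitude e = 2, c = [1, 7, 6, 4, 10].

Step 1: column multipliers v_i = (∏_{j≠i}(α_i − α_j))^{−1} mod 11.
  i = 1 (α = 2): (2−5)(2−10)(2−9)(2−1) = (−3)·(−8)·(−7)·1 = −168 ≡ 8, so v_1 = 8^{−1} = 7 (mod 11).
  i = 2 (α = 5): (5−2)(5−10)(5−9)(5−1) = 3·(−5)·(−4)·4 = 240 ≡ 9, so v_2 = 9^{−1} = 5 (mod 11).
  i = 3 (α = 10): (10−2)(10−5)(10−9)(10−1) = 8·5·1·9 = 360 ≡ 8, so v_3 = 8^{−1} = 7 (mod 11).
  i = 4 (α = 9): (9−2)(9−5)(9−10)(9−1) = 7·4·(−1)·8 = −224 ≡ 7, so v_4 = 7^{−1} = 8 (mod 11).
  i = 5 (α = 1): (1−2)(1−5)(1−10)(1−9) = (−1)·(−4)·(−9)·(−8) = 288 ≡ 2, so v_5 = 2^{−1} = 6 (mod 11).
  v = [7, 5, 7, 8, 6].
Step 2: syndromes of r = [3, 7, 6, 4, 10] (all sums mod 11).
  S_0 = Σ v_i r_i = 7·3 + 5·7 + 7·6 + 8·4 + 6·10 = 190 ≡ 3.
  S_1 = Σ v_i α_i r_i = 7·2·3 + 5·5·7 + 7·10·6 + 8·9·4 + 6·1·10 = 985 ≡ 6.
  α_i^2 mod 11 = [4, 3, 1, 4, 1].
  S_2 = Σ v_i α_i^2 r_i = 7·4·3 + 5·3·7 + 7·1·6 + 8·4·4 + 6·1·10 = 419 ≡ 1.
  S = (3, 6, 1) ≠ 0, so r is not a codeword (an error is present).
Step 3: locate the error. For a single error e at position i, S_ℓ = v_i·e·α_i^ℓ, so α_err = S_1/S_0.
  S_0^{−1} = 3^{−1} = 4 (mod 11), so α_err = 6·4 = 24 ≡ 2 = α_1. Error position i = 1.
  Consistency check: S_2/S_1 = 1·2 = 2 ≡ 2 = α_err ✓ (single-error assumption holds).
Step 4: error magnitude e = S_0/v_1 = S_0·∏_{j≠1}(α_1 − α_j) = 3·8 = 24 ≡ 2 (mod 11).
Step 5: correct position 1: c_1 = r_1 − e = 3 − 2 ≡ 1 (mod 11). Hence c = [1, 7, 6, 4, 10].
  Check: interpolating c through the α_i gives m(x) = 8 + 2·x (degree < 2) with m(α_i) = c_i for every i, so c is indeed a codeword.


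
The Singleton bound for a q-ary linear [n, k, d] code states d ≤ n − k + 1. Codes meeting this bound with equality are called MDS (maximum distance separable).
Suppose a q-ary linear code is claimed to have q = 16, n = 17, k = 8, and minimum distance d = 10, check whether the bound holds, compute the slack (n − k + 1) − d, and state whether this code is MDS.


Singleton RHS = n − k + 1 = 10, slack = 0, bound satisfied, MDS.

Singleton bound: d ≤ n − k + 1.
Here n = 17, k = 8, so n − k + 1 = 10.
Given d = 10, check d ≤ 10: YES.
Slack = (n − k + 1) − d = 0.
The code is MDS (slack = 0).
Description: the claimed parameters are [17, 8, 10]_16; such a code would be MDS (meets Singleton bound).


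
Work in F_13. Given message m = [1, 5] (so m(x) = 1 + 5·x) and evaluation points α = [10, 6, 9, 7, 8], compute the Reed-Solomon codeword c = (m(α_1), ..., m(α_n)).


c = [12, 5, 7, 10, 2]

Message polynomial: m(x) = 1 + 5·x (mod 13).
For each evaluation point α_i, compute m(α_i) mod 13:
  α_1 = 10: Horner steps 5 → 12, so m(10) = 12.
  α_2 = 6: Horner steps 5 → 5, so m(6) = 5.
  α_3 = 9: Horner steps 5 → 7, so m(9) = 7.
  α_4 = 7: Horner steps 5 → 10, so m(7) = 10.
  α_5 = 8: Horner steps 5 → 2, so m(8) = 2.
Codeword c = [12, 5, 7, 10, 2] ∈ F_13^5.


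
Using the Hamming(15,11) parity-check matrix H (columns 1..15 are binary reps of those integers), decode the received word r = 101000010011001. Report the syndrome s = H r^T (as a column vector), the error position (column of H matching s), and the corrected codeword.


s = (0, 0, 1, 0)^T, error position = 2, corrected codeword c = 111000010011001

Compute s = H r^T mod 2 one row at a time:
  s_1 = 1 + 0 + 0 + 1 + 1 + 0 + 0 + 1 = 4 ≡ 0 (mod 2).
  s_2 = 0 + 0 + 0 + 0 + 1 + 0 + 0 + 1 = 2 ≡ 0 (mod 2).
  s_3 = 0 + 1 + 0 + 0 + 0 + 1 + 0 + 1 = 3 ≡ 1 (mod 2).
  s_4 = 1 + 1 + 0 + 0 + 0 + 1 + 0 + 1 = 4 ≡ 0 (mod 2).
s = (0, 0, 1, 0)^T — this equals column 2 of H (binary 0010), so error is at position 2.
Correct: flip bit 2 of r = 101000010011001 to get c = 111000010011001.


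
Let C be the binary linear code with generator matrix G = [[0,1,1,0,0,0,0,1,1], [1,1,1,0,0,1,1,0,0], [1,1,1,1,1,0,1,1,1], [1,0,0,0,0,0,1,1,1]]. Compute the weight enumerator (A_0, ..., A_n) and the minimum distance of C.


Weight distribution: A_0 = 1, A_1 = 1, A_4 = 6, A_5 = 6, A_8 = 1, A_9 = 1. Minimum distance d = 1.

Enumerate all 2^4 = 16 messages m ∈ F_2^4.
For each, compute codeword c = mG in F_2^9, then tally its weight.
  m = 0000 → c = 000000000, weight = 0.
  m = 1000 → c = 011000011, weight = 4.
  m = 0100 → c = 111001100, weight = 5.
  m = 1100 → c = 100001111, weight = 5.
  m = 0010 → c = 111110111, weight = 8.
  m = 1010 → c = 100110100, weight = 4.
  m = 0110 → c = 000111011, weight = 5.
  m = 1110 → c = 011111000, weight = 5.
  m = 0001 → c = 100000111, weight = 4.
  m = 1001 → c = 111000100, weight = 4.
  m = 0101 → c = 011001011, weight = 5.
  m = 1101 → c = 000001000, weight = 1.
  m = 0011 → c = 011110000, weight = 4.
  m = 1011 → c = 000110011, weight = 4.
  m = 0111 → c = 100111100, weight = 5.
  m = 1111 → c = 111111111, weight = 9.
Tally weights:
  weight 0: 1 codewords.
  weight 1: 1 codewords.
  weight 4: 6 codewords.
  weight 5: 6 codewords.
  weight 8: 1 codewords.
  weight 9: 1 codewords.
Minimum distance d = smallest w > 0 with A_w > 0 = 1.
Sanity: Σ A_w = 16 = 2^4 = 16 ✓.


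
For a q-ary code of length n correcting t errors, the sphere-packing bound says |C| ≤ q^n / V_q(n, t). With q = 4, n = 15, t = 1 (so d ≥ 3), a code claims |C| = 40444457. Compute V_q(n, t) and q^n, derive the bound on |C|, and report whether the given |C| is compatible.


V_q(n, t) = 46, q^n = 1073741824, Hamming bound = 23342213, |C| = 40444457 > bound (violated).

Step 1: Compute V_q(n, t) = Σ_{j=0}^1 C(n, j) (q−1)^j.
  j = 0: C(15,0)·(3)^0 = 1·1 = 1.
  j = 1: C(15,1)·(3)^1 = 15·3 = 45.
  V_q(n, t) = 1 + 45 = 46.
Step 2: q^n = 4^15 = 1073741824.
Step 3: Hamming bound ⌊q^n / V_q(n,t)⌋ = ⌊1073741824/46⌋ = 23342213.
Step 4: Compare |C| = 40444457 to 23342213: violated.
The claimed |C| lies above the Hamming bound, so no 4-ary code of length 15 with d ≥ 3 can have 40444457 codewords.


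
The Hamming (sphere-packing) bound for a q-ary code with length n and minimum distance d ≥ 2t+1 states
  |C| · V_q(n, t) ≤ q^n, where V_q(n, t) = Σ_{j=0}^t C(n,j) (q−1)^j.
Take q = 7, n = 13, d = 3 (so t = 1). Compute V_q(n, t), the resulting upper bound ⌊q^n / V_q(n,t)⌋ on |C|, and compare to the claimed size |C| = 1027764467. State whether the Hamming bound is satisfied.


V_q(n, t) = 79, q^n = 96889010407, Hamming bound = 1226443169, |C| = 1027764467 ≤ bound (satisfied).

Step 1: Compute V_q(n, t) = Σ_{j=0}^1 C(n, j) (q−1)^j.
  j = 0: C(13,0)·(6)^0 = 1·1 = 1.
  j = 1: C(13,1)·(6)^1 = 13·6 = 78.
  V_q(n, t) = 1 + 78 = 79.
Step 2: q^n = 7^13 = 96889010407.
Step 3: Hamming bound ⌊q^n / V_q(n,t)⌋ = ⌊96889010407/79⌋ = 1226443169.
Step 4: Compare |C| = 1027764467 to 1226443169: satisfied.
The claimed |C| lies below the Hamming bound.


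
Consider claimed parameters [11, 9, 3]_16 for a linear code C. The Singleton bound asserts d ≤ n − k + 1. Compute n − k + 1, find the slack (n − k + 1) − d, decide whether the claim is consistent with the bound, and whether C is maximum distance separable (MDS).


Singleton RHS = n − k + 1 = 3, slack = 0, bound satisfied, MDS.

Singleton bound: d ≤ n − k + 1.
Here n = 11, k = 9, so n − k + 1 = 3.
Given d = 3, check d ≤ 3: YES.
Slack = (n − k + 1) − d = 0.
The code is MDS (slack = 0).
Description: the claimed parameters are [11, 9, 3]_16; such a code would be MDS (meets Singleton bound).


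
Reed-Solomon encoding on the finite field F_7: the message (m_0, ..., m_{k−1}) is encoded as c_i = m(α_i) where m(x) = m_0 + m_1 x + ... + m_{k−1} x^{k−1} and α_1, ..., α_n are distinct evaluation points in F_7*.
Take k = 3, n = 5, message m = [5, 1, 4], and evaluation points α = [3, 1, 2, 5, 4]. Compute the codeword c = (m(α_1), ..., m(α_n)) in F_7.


c = [2, 3, 2, 5, 3]

Message polynomial: m(x) = 5 + 1·x + 4·x^2 (mod 7).
For each evaluation point α_i, compute m(α_i) mod 7:
  α_1 = 3: Horner steps 4 → 6 → 2, so m(3) = 2.
  α_2 = 1: Horner steps 4 → 5 → 3, so m(1) = 3.
  α_3 = 2: Horner steps 4 → 2 → 2, so m(2) = 2.
  α_4 = 5: Horner steps 4 → 0 → 5, so m(5) = 5.
  α_5 = 4: Horner steps 4 → 3 → 3, so m(4) = 3.
Codeword c = [2, 3, 2, 5, 3] ∈ F_7^5.


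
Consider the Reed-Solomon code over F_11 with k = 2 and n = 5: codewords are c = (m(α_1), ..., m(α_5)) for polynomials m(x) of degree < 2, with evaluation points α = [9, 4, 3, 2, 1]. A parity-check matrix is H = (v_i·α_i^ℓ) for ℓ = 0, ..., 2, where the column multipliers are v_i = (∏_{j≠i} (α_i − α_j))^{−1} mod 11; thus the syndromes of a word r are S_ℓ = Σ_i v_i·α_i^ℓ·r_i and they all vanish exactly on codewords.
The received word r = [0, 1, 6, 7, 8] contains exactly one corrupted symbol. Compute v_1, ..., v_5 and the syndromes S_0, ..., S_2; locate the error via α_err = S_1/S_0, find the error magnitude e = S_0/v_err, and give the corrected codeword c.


S = (6, 2, 8), error at position 2, error magnitude e = 7, c = [0, 5, 6, 7, 8].

Step 1: column multipliers v_i = (∏_{j≠i}(α_i − α_j))^{−1} mod 11.
  i = 1 (α = 9): (9−4)(9−3)(9−2)(9−1) = 5·6·7·8 = 1680 ≡ 8, so v_1 = 8^{−1} = 7 (mod 11).
  i = 2 (α = 4): (4−9)(4−3)(4−2)(4−1) = (−5)·1·2·3 = −30 ≡ 3, so v_2 = 3^{−1} = 4 (mod 11).
  i = 3 (α = 3): (3−9)(3−4)(3−2)(3−1) = (−6)·(−1)·1·2 = 12 ≡ 1, so v_3 = 1^{−1} = 1 (mod 11).
  i = 4 (α = 2): (2−9)(2−4)(2−3)(2−1) = (−7)·(−2)·(−1)·1 = −14 ≡ 8, so v_4 = 8^{−1} = 7 (mod 11).
  i = 5 (α = 1): (1−9)(1−4)(1−3)(1−2) = (−8)·(−3)·(−2)·(−1) = 48 ≡ 4, so v_5 = 4^{−1} = 3 (mod 11).
  v = [7, 4, 1, 7, 3].
Step 2: syndromes of r = [0, 1, 6, 7, 8] (all sums mod 11).
  S_0 = Σ v_i r_i = 7·0 + 4·1 + 1·6 + 7·7 + 3·8 = 83 ≡ 6.
  S_1 = Σ v_i α_i r_i = 7·9·0 + 4·4·1 + 1·3·6 + 7·2·7 + 3·1·8 = 156 ≡ 2.
  α_i^2 mod 11 = [4, 5, 9, 4, 1].
  S_2 = Σ v_i α_i^2 r_i = 7·4·0 + 4·5·1 + 1·9·6 + 7·4·7 + 3·1·8 = 294 ≡ 8.
  S = (6, 2, 8) ≠ 0, so r is not a codeword (an error is present).
Step 3: locate the error. For a single error e at position i, S_ℓ = v_i·e·α_i^ℓ, so α_err = S_1/S_0.
  S_0^{−1} = 6^{−1} = 2 (mod 11), so α_err = 2·2 = 4 ≡ 4 = α_2. Error position i = 2.
  Consistency check: S_2/S_1 = 8·6 = 48 ≡ 4 = α_err ✓ (single-error assumption holds).
Step 4: error magnitude e = S_0/v_2 = S_0·∏_{j≠2}(α_2 − α_j) = 6·3 = 18 ≡ 7 (mod 11).
Step 5: correct position 2: c_2 = r_2 − e = 1 − 7 ≡ 5 (mod 11). Hence c = [0, 5, 6, 7, 8].
  Check: interpolating c through the α_i gives m(x) = 9 + 10·x (degree < 2) with m(α_i) = c_i for every i, so c is indeed a codeword.


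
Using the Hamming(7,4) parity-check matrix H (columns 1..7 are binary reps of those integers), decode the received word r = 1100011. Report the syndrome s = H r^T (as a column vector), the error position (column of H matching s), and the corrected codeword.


s = (0, 1, 0)^T, error position = 2, corrected codeword c = 1000011

Compute s = H r^T mod 2 one row at a time:
  s_1 = 0 + 0 + 1 + 1 = 2 ≡ 0 (mod 2).
  s_2 = 1 + 0 + 1 + 1 = 3 ≡ 1 (mod 2).
  s_3 = 1 + 0 + 0 + 1 = 2 ≡ 0 (mod 2).
s = (0, 1, 0)^T — this equals column 2 of H (binary 010), so error is at position 2.
Correct: flip bit 2 of r = 1100011 to get c = 1000011.


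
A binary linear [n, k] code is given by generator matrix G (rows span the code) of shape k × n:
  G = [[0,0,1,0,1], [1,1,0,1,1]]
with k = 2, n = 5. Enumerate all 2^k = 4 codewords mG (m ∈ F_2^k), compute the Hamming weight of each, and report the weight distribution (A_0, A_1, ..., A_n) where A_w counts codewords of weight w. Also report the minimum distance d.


Weight distribution: A_0 = 1, A_2 = 1, A_4 = 2. Minimum distance d = 2.

Enumerate all 2^2 = 4 messages m ∈ F_2^2.
For each, compute codeword c = mG in F_2^5, then tally its weight.
  m = 00 → c = 00000, weight = 0.
  m = 10 → c = 00101, weight = 2.
  m = 01 → c = 11011, weight = 4.
  m = 11 → c = 11110, weight = 4.
Tally weights:
  weight 0: 1 codewords.
  weight 2: 1 codewords.
  weight 4: 2 codewords.
Minimum distance d = smallest w > 0 with A_w > 0 = 2.
Sanity: Σ A_w = 4 = 2^2 = 4 ✓.


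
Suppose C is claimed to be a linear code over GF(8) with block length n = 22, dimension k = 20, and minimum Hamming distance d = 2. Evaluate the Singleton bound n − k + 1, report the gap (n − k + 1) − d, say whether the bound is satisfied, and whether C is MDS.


Singleton RHS = n − k + 1 = 3, slack = 1, bound satisfied, not MDS.

Singleton bound: d ≤ n − k + 1.
Here n = 22, k = 20, so n − k + 1 = 3.
Given d = 2, check d ≤ 3: YES.
Slack = (n − k + 1) − d = 1.
The code is NOT MDS (slack = 1 > 0).
Description: the claimed parameters are [22, 20, 2]_8; such a code would be non-MDS.


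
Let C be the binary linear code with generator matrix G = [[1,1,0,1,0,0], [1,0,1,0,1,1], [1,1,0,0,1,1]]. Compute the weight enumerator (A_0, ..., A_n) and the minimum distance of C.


Weight distribution: A_0 = 1, A_2 = 1, A_3 = 3, A_4 = 2, A_5 = 1. Minimum distance d = 2.

Enumerate all 2^3 = 8 messages m ∈ F_2^3.
For each, compute codeword c = mG in F_2^6, then tally its weight.
  m = 000 → c = 000000, weight = 0.
  m = 100 → c = 110100, weight = 3.
  m = 010 → c = 101011, weight = 4.
  m = 110 → c = 011111, weight = 5.
  m = 001 → c = 110011, weight = 4.
  m = 101 → c = 000111, weight = 3.
  m = 011 → c = 011000, weight = 2.
  m = 111 → c = 101100, weight = 3.
Tally weights:
  weight 0: 1 codewords.
  weight 2: 1 codewords.
  weight 3: 3 codewords.
  weight 4: 2 codewords.
  weight 5: 1 codewords.
Minimum distance d = smallest w > 0 with A_w > 0 = 2.
Sanity: Σ A_w = 8 = 2^3 = 8 ✓.


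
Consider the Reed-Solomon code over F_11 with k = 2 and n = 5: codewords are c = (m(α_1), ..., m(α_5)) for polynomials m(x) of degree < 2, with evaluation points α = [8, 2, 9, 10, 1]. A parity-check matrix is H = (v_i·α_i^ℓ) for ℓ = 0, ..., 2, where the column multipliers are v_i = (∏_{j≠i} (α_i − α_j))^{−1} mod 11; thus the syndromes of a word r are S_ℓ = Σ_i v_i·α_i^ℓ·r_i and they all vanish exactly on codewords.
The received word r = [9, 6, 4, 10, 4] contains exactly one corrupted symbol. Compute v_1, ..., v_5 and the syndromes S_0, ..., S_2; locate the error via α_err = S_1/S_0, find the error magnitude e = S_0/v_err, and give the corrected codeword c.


S = (9, 9, 9), error at position 5, error magnitude e = 4, c = [9, 6, 4, 10, 0].

Step 1: column multipliers v_i = (∏_{j≠i}(α_i − α_j))^{−1} mod 11.
  i = 1 (α = 8): (8−2)(8−9)(8−10)(8−1) = 6·(−1)·(−2)·7 = 84 ≡ 7, so v_1 = 7^{−1} = 8 (mod 11).
  i = 2 (α = 2): (2−8)(2−9)(2−10)(2−1) = (−6)·(−7)·(−8)·1 = −336 ≡ 5, so v_2 = 5^{−1} = 9 (mod 11).
  i = 3 (α = 9): (9−8)(9−2)(9−10)(9−1) = 1·7·(−1)·8 = −56 ≡ 10, so v_3 = 10^{−1} = 10 (mod 11).
  i = 4 (α = 10): (10−8)(10−2)(10−9)(10−1) = 2·8·1·9 = 144 ≡ 1, so v_4 = 1^{−1} = 1 (mod 11).
  i = 5 (α = 1): (1−8)(1−2)(1−9)(1−10) = (−7)·(−1)·(−8)·(−9) = 504 ≡ 9, so v_5 = 9^{−1} = 5 (mod 11).
  v = [8, 9, 10, 1, 5].
Step 2: syndromes of r = [9, 6, 4, 10, 4] (all sums mod 11).
  S_0 = Σ v_i r_i = 8·9 + 9·6 + 10·4 + 1·10 + 5·4 = 196 ≡ 9.
  S_1 = Σ v_i α_i r_i = 8·8·9 + 9·2·6 + 10·9·4 + 1·10·10 + 5·1·4 = 1164 ≡ 9.
  α_i^2 mod 11 = [9, 4, 4, 1, 1].
  S_2 = Σ v_i α_i^2 r_i = 8·9·9 + 9·4·6 + 10·4·4 + 1·1·10 + 5·1·4 = 1054 ≡ 9.
  S = (9, 9, 9) ≠ 0, so r is not a codeword (an error is present).
Step 3: locate the error. For a single error e at position i, S_ℓ = v_i·e·α_i^ℓ, so α_err = S_1/S_0.
  S_0^{−1} = 9^{−1} = 5 (mod 11), so α_err = 9·5 = 45 ≡ 1 = α_5. Error position i = 5.
  Consistency check: S_2/S_1 = 9·5 = 45 ≡ 1 = α_err ✓ (single-error assumption holds).
Step 4: error magnitude e = S_0/v_5 = S_0·∏_{j≠5}(α_5 − α_j) = 9·9 = 81 ≡ 4 (mod 11).
Step 5: correct position 5: c_5 = r_5 − e = 4 − 4 ≡ 0 (mod 11). Hence c = [9, 6, 4, 10, 0].
  Check: interpolating c through the α_i gives m(x) = 5 + 6·x (degree < 2) with m(α_i) = c_i for every i, so c is indeed a codeword.


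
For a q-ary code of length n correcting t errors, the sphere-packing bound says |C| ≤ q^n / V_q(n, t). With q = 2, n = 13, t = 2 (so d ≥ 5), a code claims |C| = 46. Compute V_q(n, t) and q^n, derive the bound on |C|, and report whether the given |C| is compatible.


V_q(n, t) = 92, q^n = 8192, Hamming bound = 89, |C| = 46 ≤ bound (satisfied).

Step 1: Compute V_q(n, t) = Σ_{j=0}^2 C(n, j) (q−1)^j.
  j = 0: C(13,0)·(1)^0 = 1·1 = 1.
  j = 1: C(13,1)·(1)^1 = 13·1 = 13.
  j = 2: C(13,2)·(1)^2 = 78·1 = 78.
  V_q(n, t) = 1 + 13 + 78 = 92.
Step 2: q^n = 2^13 = 8192.
Step 3: Hamming bound ⌊q^n / V_q(n,t)⌋ = ⌊8192/92⌋ = 89.
Step 4: Compare |C| = 46 to 89: satisfied.
The claimed |C| lies below the Hamming bound.


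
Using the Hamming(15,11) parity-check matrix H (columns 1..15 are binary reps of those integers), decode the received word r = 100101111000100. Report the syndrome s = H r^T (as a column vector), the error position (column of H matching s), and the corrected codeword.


s = (1, 0, 0, 0)^T, error position = 8, corrected codeword c = 100101101000100

Compute s = H r^T mod 2 one row at a time:
  s_1 = 1 + 1 + 0 + 0 + 0 + 1 + 0 + 0 = 3 ≡ 1 (mod 2).
  s_2 = 1 + 0 + 1 + 1 + 0 + 1 + 0 + 0 = 4 ≡ 0 (mod 2).
  s_3 = 0 + 0 + 1 + 1 + 0 + 0 + 0 + 0 = 2 ≡ 0 (mod 2).
  s_4 = 1 + 0 + 0 + 1 + 1 + 0 + 1 + 0 = 4 ≡ 0 (mod 2).
s = (1, 0, 0, 0)^T — this equals column 8 of H (binary 1000), so error is at position 8.
Correct: flip bit 8 of r = 100101111000100 to get c = 100101101000100.


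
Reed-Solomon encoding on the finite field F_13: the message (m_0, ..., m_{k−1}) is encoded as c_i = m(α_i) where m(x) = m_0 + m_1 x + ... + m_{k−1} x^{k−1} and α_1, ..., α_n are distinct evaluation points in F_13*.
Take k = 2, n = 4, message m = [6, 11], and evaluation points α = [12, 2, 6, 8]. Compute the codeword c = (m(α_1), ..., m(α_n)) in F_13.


c = [8, 2, 7, 3]

Message polynomial: m(x) = 6 + 11·x (mod 13).
For each evaluation point α_i, compute m(α_i) mod 13:
  α_1 = 12: Horner steps 11 → 8, so m(12) = 8.
  α_2 = 2: Horner steps 11 → 2, so m(2) = 2.
  α_3 = 6: Horner steps 11 → 7, so m(6) = 7.
  α_4 = 8: Horner steps 11 → 3, so m(8) = 3.
Codeword c = [8, 2, 7, 3] ∈ F_13^4.


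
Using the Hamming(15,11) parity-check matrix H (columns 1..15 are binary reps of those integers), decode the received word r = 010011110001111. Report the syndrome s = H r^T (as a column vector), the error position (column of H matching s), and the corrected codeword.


s = (1, 1, 1, 0)^T, error position = 14, corrected codeword c = 010011110001101

Compute s = H r^T mod 2 one row at a time:
  s_1 = 1 + 0 + 0 + 0 + 1 + 1 + 1 + 1 = 5 ≡ 1 (mod 2).
  s_2 = 0 + 1 + 1 + 1 + 1 + 1 + 1 + 1 = 7 ≡ 1 (mod 2).
  s_3 = 1 + 0 + 1 + 1 + 0 + 0 + 1 + 1 = 5 ≡ 1 (mod 2).
  s_4 = 0 + 0 + 1 + 1 + 0 + 0 + 1 + 1 = 4 ≡ 0 (mod 2).
s = (1, 1, 1, 0)^T — this equals column 14 of H (binary 1110), so error is at position 14.
Correct: flip bit 14 of r = 010011110001111 to get c = 010011110001101.


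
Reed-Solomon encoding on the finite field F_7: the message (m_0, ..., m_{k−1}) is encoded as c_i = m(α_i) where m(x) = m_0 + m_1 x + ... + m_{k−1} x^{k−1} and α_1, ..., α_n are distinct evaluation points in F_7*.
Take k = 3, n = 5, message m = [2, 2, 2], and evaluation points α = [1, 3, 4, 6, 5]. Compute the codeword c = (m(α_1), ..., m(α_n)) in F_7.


c = [6, 5, 0, 2, 6]

Message polynomial: m(x) = 2 + 2·x + 2·x^2 (mod 7).
For each evaluation point α_i, compute m(α_i) mod 7:
  α_1 = 1: Horner steps 2 → 4 → 6, so m(1) = 6.
  α_2 = 3: Horner steps 2 → 1 → 5, so m(3) = 5.
  α_3 = 4: Horner steps 2 → 3 → 0, so m(4) = 0.
  α_4 = 6: Horner steps 2 → 0 → 2, so m(6) = 2.
  α_5 = 5: Horner steps 2 → 5 → 6, so m(5) = 6.
Codeword c = [6, 5, 0, 2, 6] ∈ F_7^5.


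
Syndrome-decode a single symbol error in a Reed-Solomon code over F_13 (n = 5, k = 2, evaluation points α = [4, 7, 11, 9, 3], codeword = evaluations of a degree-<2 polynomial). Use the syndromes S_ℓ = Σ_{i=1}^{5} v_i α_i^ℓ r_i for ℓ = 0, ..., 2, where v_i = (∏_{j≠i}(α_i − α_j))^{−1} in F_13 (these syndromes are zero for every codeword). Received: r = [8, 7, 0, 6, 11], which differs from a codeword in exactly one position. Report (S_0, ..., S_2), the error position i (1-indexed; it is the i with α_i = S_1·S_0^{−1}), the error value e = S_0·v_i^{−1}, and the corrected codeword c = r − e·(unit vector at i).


S = (12, 6, 3), error at position 2, error magnitude e = 8, c = [8, 12, 0, 6, 11].

Step 1: column multipliers v_i = (∏_{j≠i}(α_i − α_j))^{−1} mod 13.
  i = 1 (α = 4): (4−7)(4−11)(4−9)(4−3) = (−3)·(−7)·(−5)·1 = −105 ≡ 12, so v_1 = 12^{−1} = 12 (mod 13).
  i = 2 (α = 7): (7−4)(7−11)(7−9)(7−3) = 3·(−4)·(−2)·4 = 96 ≡ 5, so v_2 = 5^{−1} = 8 (mod 13).
  i = 3 (α = 11): (11−4)(11−7)(11−9)(11−3) = 7·4·2·8 = 448 ≡ 6, so v_3 = 6^{−1} = 11 (mod 13).
  i = 4 (α = 9): (9−4)(9−7)(9−11)(9−3) = 5·2·(−2)·6 = −120 ≡ 10, so v_4 = 10^{−1} = 4 (mod 13).
  i = 5 (α = 3): (3−4)(3−7)(3−11)(3−9) = (−1)·(−4)·(−8)·(−6) = 192 ≡ 10, so v_5 = 10^{−1} = 4 (mod 13).
  v = [12, 8, 11, 4, 4].
Step 2: syndromes of r = [8, 7, 0, 6, 11] (all sums mod 13).
  S_0 = Σ v_i r_i = 12·8 + 8·7 + 11·0 + 4·6 + 4·11 = 220 ≡ 12.
  S_1 = Σ v_i α_i r_i = 12·4·8 + 8·7·7 + 11·11·0 + 4·9·6 + 4·3·11 = 1124 ≡ 6.
  α_i^2 mod 13 = [3, 10, 4, 3, 9].
  S_2 = Σ v_i α_i^2 r_i = 12·3·8 + 8·10·7 + 11·4·0 + 4·3·6 + 4·9·11 = 1316 ≡ 3.
  S = (12, 6, 3) ≠ 0, so r is not a codeword (an error is present).
Step 3: locate the error. For a single error e at position i, S_ℓ = v_i·e·α_i^ℓ, so α_err = S_1/S_0.
  S_0^{−1} = 12^{−1} = 12 (mod 13), so α_err = 6·12 = 72 ≡ 7 = α_2. Error position i = 2.
  Consistency check: S_2/S_1 = 3·11 = 33 ≡ 7 = α_err ✓ (single-error assumption holds).
Step 4: error magnitude e = S_0/v_2 = S_0·∏_{j≠2}(α_2 − α_j) = 12·5 = 60 ≡ 8 (mod 13).
Step 5: correct position 2: c_2 = r_2 − e = 7 − 8 ≡ 12 (mod 13). Hence c = [8, 12, 0, 6, 11].
  Check: interpolating c through the α_i gives m(x) = 7 + 10·x (degree < 2) with m(α_i) = c_i for every i, so c is indeed a codeword.


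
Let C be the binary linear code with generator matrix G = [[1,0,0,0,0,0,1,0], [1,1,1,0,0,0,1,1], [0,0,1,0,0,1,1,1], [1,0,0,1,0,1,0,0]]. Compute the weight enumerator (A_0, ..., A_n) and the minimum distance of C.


Weight distribution: A_0 = 1, A_2 = 2, A_3 = 6, A_4 = 3, A_5 = 2, A_6 = 2. Minimum distance d = 2.

Enumerate all 2^4 = 16 messages m ∈ F_2^4.
For each, compute codeword c = mG in F_2^8, then tally its weight.
  m = 0000 → c = 00000000, weight = 0.
  m = 1000 → c = 10000010, weight = 2.
  m = 0100 → c = 11100011, weight = 5.
  m = 1100 → c = 01100001, weight = 3.
  m = 0010 → c = 00100111, weight = 4.
  m = 1010 → c = 10100101, weight = 4.
  m = 0110 → c = 11000100, weight = 3.
  m = 1110 → c = 01000110, weight = 3.
  m = 0001 → c = 10010100, weight = 3.
  m = 1001 → c = 00010110, weight = 3.
  m = 0101 → c = 01110111, weight = 6.
  m = 1101 → c = 11110101, weight = 6.
  m = 0011 → c = 10110011, weight = 5.
  m = 1011 → c = 00110001, weight = 3.
  m = 0111 → c = 01010000, weight = 2.
  m = 1111 → c = 11010010, weight = 4.
Tally weights:
  weight 0: 1 codewords.
  weight 2: 2 codewords.
  weight 3: 6 codewords.
  weight 4: 3 codewords.
  weight 5: 2 codewords.
  weight 6: 2 codewords.
Minimum distance d = smallest w > 0 with A_w > 0 = 2.
Sanity: Σ A_w = 16 = 2^4 = 16 ✓.
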